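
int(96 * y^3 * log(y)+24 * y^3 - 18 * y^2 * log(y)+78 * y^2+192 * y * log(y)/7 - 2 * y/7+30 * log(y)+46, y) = (6*y*log(y) + 7)*(28*y^3 - 7*y^2 + 16*y + 35)/7 + C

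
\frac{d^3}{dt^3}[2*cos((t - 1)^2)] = 16*t^3*sin(t^2 - 2*t + 1) - 48*t^2*sin(t^2 - 2*t + 1) + 48*t*sin(t^2 - 2*t + 1) - 24*t*cos(t^2 - 2*t + 1) - 16*sin(t^2 - 2*t + 1) + 24*cos(t^2 - 2*t + 1)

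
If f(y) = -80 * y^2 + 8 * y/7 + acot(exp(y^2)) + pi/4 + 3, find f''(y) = (4*y^2*exp(3*y^2) - 4*y^2*exp(y^2) - 160*exp(4*y^2) - 2*exp(3*y^2) - 320*exp(2*y^2) - 2*exp(y^2) - 160)/(exp(4*y^2) + 2*exp(2*y^2) + 1)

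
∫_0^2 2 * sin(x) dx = 2 - 2*cos(2)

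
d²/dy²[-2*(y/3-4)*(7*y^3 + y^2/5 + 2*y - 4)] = -56*y^2 + 1676*y/5 + 8/15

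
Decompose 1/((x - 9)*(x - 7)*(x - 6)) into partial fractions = 1/(3*(x - 6)) - 1/(2*(x - 7)) + 1/(6*(x - 9))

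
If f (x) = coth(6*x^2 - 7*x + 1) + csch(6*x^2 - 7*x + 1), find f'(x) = -(12*x*cosh(6*x^2 - 7*x + 1) + 12*x - 7*cosh(6*x^2 - 7*x + 1) - 7)/sinh(6*x^2 - 7*x + 1)^2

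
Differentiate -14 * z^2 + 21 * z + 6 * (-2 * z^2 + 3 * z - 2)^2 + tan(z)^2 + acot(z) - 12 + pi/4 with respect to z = (96*z^5 - 216*z^4 + 272*z^3 + 2*z^2*sin(z)/cos(z)^3 - 267*z^2 + 176*z + 2*sin(z)/cos(z)^3 - 52)/(z^2 + 1)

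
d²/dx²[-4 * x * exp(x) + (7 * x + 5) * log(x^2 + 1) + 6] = (-4*x^5*exp(x) - 8*x^4*exp(x) - 8*x^3*exp(x) + 14*x^3 - 16*x^2*exp(x) - 10*x^2 - 4*x*exp(x) + 42*x - 8*exp(x) + 10)/(x^4 + 2*x^2 + 1)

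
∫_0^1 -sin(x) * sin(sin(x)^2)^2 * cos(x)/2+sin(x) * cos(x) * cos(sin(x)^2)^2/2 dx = sin(1 - cos(2))/8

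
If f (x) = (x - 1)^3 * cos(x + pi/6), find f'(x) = (x - 1)^2*(-x*sin(x + pi/6) + sin(x + pi/6) + 3*cos(x + pi/6))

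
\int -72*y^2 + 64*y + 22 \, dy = -24*y^3 + 32*y^2 + 22*y + C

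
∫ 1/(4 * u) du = log(u)/4 + C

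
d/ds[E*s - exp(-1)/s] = (s^2*exp(2) + 1)*exp(-1)/s^2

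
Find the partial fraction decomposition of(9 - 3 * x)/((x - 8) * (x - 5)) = 2/(x - 5) - 5/(x - 8)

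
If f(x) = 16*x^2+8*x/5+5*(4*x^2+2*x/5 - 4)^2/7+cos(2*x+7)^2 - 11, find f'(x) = 320*x^3/7 + 48*x^2/7 - 472*x/35 - 2*sin(4*x + 14) - 24/35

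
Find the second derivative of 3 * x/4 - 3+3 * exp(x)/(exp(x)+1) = (-3*exp(2*x) + 3*exp(x))/(exp(3*x) + 3*exp(2*x) + 3*exp(x) + 1)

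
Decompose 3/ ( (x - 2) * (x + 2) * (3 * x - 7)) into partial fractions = 27/(13*(3*x - 7)) + 3/(52*(x + 2)) - 3/(4*(x - 2))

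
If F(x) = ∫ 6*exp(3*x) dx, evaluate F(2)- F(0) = -2 + 2*exp(6)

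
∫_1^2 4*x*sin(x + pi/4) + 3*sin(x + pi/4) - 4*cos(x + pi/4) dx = 7*cos(pi/4 + 1) - 11*cos(pi/4 + 2)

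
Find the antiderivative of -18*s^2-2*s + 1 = -6*s^3 - s^2 + s + C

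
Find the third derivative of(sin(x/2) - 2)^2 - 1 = -sin(x)/2 + cos(x/2)/2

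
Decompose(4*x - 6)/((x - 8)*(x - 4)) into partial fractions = -5/(2*(x - 4)) + 13/(2*(x - 8))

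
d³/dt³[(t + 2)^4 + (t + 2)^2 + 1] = 24*t + 48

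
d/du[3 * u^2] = 6*u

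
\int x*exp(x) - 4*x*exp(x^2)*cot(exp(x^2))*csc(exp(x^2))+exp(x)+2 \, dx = x*exp(x) + 2*x + 2*csc(exp(x^2)) + C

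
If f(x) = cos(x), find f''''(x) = cos(x)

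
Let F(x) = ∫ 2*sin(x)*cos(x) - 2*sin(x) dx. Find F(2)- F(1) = -2*cos(1) + 5*cos(2)/2 - cos(4)/2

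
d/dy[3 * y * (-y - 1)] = -6*y - 3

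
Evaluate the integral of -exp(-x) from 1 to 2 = -exp(-1) + exp(-2)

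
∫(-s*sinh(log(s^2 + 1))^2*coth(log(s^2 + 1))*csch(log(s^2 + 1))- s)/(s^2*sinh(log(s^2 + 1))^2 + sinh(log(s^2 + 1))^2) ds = 1/(2*tanh(log(s^2 + 1))) + 1/(2*sinh(log(s^2 + 1))) + C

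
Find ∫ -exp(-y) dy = exp(-y) + C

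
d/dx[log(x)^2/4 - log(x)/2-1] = (log(x) - 1)/(2*x)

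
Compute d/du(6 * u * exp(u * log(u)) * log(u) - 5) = 6*u*exp(u*log(u))*log(u)^2 + 6*u*exp(u*log(u))*log(u) + 6*exp(u*log(u))*log(u) + 6*exp(u*log(u))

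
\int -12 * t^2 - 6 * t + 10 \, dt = -4*t^3 - 3*t^2 + 10*t + C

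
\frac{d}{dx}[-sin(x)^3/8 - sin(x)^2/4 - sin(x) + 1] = (-4*sin(x) + 3*cos(x)^2 - 11)*cos(x)/8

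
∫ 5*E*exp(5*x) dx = exp(5*x + 1) + C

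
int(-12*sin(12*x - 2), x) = cos(12*x - 2) + C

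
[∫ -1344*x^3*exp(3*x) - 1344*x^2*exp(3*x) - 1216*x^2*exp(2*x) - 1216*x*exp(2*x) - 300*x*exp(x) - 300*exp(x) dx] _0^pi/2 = 7*(-2*pi*exp(pi/2) - 2)^3 - 14*pi*exp(pi/2) + 40 + 4*(-2*pi*exp(pi/2) - 2)^2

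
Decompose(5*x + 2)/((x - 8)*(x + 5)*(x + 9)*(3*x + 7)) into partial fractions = 261/(4960*(3*x + 7)) + 43/(1360*(x + 9)) - 23/(416*(x + 5)) + 42/(6851*(x - 8))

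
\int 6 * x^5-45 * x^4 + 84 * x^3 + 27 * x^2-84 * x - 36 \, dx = x^6 - 9*x^5 + 21*x^4 + 9*x^3 - 42*x^2 - 36*x + C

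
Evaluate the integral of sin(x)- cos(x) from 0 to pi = 2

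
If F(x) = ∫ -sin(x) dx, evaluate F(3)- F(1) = cos(3) - cos(1)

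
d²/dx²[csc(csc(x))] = (-cos(x)^2*cos(1/sin(x)) - cos(1/sin(x)) + cos(x)^2*cos(1/sin(x))^2/(sin(x)*sin(1/sin(x))) + cos(x)^2/(sin(x)*sin(1/sin(x))))/(sin(x)^3*sin(1/sin(x))^2)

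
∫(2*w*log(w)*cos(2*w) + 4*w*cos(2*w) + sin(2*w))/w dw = (log(w) + 2)*sin(2*w) + C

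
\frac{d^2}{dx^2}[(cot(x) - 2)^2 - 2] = 6*cot(x)^4 - 8*cot(x)^3 + 8*cot(x)^2 - 8*cot(x) + 2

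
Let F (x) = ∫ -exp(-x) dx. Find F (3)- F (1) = -exp(-1) + exp(-3)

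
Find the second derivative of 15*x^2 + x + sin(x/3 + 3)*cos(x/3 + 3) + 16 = 30 - 2*sin(2*x/3 + 6)/9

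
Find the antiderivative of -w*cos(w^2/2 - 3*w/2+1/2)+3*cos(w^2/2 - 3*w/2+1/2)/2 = -sin((w^2 - 3*w + 1)/2) + C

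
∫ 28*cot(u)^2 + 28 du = -28*cot(u) + C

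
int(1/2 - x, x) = -x^2/2 + x/2 + C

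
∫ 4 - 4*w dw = -2*w^2 + 4*w + C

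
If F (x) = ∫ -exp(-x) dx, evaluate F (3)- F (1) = -exp(-1) + exp(-3)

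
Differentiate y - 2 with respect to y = 1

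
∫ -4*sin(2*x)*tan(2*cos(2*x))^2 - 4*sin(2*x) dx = tan(2*cos(2*x)) + C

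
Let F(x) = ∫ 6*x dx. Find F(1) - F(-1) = 0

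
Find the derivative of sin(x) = cos(x)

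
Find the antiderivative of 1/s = log(12*s) + C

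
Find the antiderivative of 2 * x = x^2 + C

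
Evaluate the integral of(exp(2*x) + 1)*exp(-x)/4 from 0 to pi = -exp(-pi)/4 + exp(pi)/4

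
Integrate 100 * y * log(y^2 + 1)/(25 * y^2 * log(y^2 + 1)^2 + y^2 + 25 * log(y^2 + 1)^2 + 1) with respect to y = log(25*log(y^2 + 1)^2 + 1) + C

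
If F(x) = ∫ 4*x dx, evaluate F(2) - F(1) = 6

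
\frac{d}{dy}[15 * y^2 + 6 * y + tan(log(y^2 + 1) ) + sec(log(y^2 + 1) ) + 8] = (30*y^3 + 6*y^2 + 2*y*tan(log(y^2 + 1))^2 + 2*y*tan(log(y^2 + 1))*sec(log(y^2 + 1)) + 32*y + 6)/(y^2 + 1)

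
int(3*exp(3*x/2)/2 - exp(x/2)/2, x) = (exp(x) - 1)*exp(x/2) + C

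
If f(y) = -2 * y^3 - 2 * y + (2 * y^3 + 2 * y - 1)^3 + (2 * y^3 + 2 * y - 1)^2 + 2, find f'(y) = 72*y^8 + 168*y^6 - 48*y^5 + 120*y^4 - 64*y^3 + 24*y^2 - 16*y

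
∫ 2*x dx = x^2 + C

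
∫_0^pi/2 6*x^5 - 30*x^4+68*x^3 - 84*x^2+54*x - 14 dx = -3 - ((-1 + pi/2)^2 + 1)^2 - (-1 + pi/2)^2 + ((-1 + pi/2)^2 + 1)^3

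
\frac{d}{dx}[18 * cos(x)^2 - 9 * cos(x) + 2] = 9*sin(x) - 18*sin(2*x)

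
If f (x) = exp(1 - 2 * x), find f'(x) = -2*exp(1 - 2*x)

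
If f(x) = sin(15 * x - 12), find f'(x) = 15*cos(15*x - 12)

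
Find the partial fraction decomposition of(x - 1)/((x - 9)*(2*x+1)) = 3/(19*(2*x + 1)) + 8/(19*(x - 9))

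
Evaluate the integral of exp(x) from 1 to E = -E + exp(E)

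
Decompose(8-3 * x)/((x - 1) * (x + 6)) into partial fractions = -26/(7*(x + 6)) + 5/(7*(x - 1))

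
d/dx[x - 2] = 1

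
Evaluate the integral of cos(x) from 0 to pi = 0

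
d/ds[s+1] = 1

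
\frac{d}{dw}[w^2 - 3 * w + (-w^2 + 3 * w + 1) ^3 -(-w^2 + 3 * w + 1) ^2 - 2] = -6*w^5 + 45*w^4 - 100*w^3 + 45*w^2 + 36*w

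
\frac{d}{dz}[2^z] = 2^z*log(2)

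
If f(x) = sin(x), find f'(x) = cos(x)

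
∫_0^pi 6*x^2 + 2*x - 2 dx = -2*pi + pi^2 + 2*pi^3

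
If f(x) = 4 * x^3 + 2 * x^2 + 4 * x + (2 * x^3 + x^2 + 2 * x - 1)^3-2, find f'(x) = 72*x^8 + 96*x^7 + 210*x^6 + 78*x^5 + 90*x^4 - 60*x^3 + 18*x^2 - 14*x + 10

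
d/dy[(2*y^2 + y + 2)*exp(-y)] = (-2*y^2 + 3*y - 1)*exp(-y)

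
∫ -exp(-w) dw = exp(-w) + C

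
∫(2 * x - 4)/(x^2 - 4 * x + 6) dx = log((x - 2)^2 + 2) + C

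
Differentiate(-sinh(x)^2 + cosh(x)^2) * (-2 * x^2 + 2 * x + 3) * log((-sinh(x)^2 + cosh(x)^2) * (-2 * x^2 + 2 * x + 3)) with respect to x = -4*x*log(-2*x^2 + 2*x + 3) - 4*x + 2*log(-2*x^2 + 2*x + 3) + 2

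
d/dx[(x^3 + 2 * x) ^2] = 6*x^5 + 16*x^3 + 8*x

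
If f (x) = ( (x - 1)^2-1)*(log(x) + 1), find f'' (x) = (2*x*log(x) + 5*x - 2)/x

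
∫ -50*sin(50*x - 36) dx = cos(50*x - 36) + C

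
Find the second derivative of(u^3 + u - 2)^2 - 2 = 30*u^4 + 24*u^2 - 24*u + 2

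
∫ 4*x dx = 2*x^2 + C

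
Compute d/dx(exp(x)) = exp(x)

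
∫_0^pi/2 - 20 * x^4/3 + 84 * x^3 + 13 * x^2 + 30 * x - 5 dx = pi*(-2*pi^4 - 120 + 26*pi^2 + 180*pi + 63*pi^3)/48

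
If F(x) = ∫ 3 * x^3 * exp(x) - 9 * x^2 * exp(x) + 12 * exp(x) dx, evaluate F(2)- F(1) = 3*E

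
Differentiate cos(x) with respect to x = -sin(x)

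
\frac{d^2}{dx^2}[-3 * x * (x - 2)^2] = 24 - 18*x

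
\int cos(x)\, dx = sin(x) + C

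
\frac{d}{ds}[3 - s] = -1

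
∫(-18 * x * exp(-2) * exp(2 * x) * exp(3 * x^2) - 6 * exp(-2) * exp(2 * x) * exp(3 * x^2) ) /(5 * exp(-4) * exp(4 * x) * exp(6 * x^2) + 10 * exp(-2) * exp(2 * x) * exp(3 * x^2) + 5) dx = (-5*exp(x*(3*x + 2)) - 22*exp(2)/5)/(exp(x*(3*x + 2)) + exp(2)) + C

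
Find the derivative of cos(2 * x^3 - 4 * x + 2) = 2*(2 - 3*x^2)*sin(2*(x^3 - 2*x + 1))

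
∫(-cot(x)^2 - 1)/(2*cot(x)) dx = log(cot(x))/2 + C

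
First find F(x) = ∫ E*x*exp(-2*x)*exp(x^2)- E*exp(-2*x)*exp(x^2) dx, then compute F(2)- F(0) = 0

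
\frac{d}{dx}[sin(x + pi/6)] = cos(x + pi/6)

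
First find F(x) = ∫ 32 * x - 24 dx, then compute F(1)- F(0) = -8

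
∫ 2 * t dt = t^2 + C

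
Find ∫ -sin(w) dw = cos(w) + C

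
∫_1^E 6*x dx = -3 + 3*exp(2)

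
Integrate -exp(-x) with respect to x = exp(-x) + C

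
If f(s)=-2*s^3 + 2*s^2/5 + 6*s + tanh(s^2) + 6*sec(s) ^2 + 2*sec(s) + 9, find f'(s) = -6*s^2 - 2*s*tanh(s^2)^2 + 14*s/5 + 12*tan(s)*sec(s)^2 + 2*tan(s)*sec(s) + 6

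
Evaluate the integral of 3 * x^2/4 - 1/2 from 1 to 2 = 5/4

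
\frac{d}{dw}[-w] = -1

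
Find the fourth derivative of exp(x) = exp(x)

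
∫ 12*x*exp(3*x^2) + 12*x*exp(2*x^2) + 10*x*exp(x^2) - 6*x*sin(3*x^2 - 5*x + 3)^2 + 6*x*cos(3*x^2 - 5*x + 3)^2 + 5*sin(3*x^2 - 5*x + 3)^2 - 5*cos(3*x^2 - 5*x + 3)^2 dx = 2*exp(3*x^2) + 3*exp(2*x^2) + 5*exp(x^2) + sin(6*x^2 - 10*x + 6)/2 + C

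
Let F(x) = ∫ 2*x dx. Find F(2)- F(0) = 4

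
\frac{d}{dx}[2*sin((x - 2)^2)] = 4*(x - 2)*cos(x^2 - 4*x + 4)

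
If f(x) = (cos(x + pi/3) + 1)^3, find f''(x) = 6*sin(x + pi/3)^2*cos(x + pi/3) + 6*sin(x + pi/3)^2 - 3*cos(x + pi/3)^3 - 6*cos(x + pi/3)^2 - 3*cos(x + pi/3)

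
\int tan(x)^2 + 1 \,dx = tan(x) + C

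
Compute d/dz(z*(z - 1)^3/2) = 2*z^3 - 9*z^2/2 + 3*z - 1/2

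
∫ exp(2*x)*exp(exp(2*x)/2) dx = exp(exp(2*x)/2) + C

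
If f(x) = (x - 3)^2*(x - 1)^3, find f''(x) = 20*x^3 - 108*x^2 + 180*x - 92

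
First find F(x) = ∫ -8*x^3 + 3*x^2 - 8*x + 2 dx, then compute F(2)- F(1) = -33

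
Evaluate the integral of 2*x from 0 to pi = pi^2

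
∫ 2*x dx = x^2 + C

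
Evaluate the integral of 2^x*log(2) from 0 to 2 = 3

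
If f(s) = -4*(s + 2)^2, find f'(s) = -8*s - 16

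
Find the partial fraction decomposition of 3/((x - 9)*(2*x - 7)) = -6/(11*(2*x - 7)) + 3/(11*(x - 9))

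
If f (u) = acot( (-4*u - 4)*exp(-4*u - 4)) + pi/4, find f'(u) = (-16*u*exp(4*u + 4) - 12*exp(4*u + 4))/(16*u^2 + 32*u + exp(8)*exp(8*u) + 16)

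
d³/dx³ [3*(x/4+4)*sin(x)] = -3*x*cos(x)/4 - 9*sin(x)/4 - 12*cos(x)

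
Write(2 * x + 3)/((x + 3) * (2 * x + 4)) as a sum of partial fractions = 3/(2*(x + 3)) - 1/(2*(x + 2))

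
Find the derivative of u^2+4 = 2*u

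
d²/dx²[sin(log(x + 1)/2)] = -(sin(log(x + 1)/2) + 2*cos(log(x + 1)/2))/(4*x^2 + 8*x + 4)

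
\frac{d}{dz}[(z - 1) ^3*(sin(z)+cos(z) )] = (z - 1)^2*(sqrt(2)*z*cos(z + pi/4) + 4*sin(z) + 2*cos(z))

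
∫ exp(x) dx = exp(x) + C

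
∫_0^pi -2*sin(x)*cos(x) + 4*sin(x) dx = 8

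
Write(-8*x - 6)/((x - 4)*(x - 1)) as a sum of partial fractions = 14/(3*(x - 1)) - 38/(3*(x - 4))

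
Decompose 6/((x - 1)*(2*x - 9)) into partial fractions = 12/(7*(2*x - 9)) - 6/(7*(x - 1))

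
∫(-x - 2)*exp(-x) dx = (x + 3)*exp(-x) + C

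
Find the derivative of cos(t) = -sin(t)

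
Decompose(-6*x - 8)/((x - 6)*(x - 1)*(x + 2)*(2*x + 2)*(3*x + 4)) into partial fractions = 1/(24*(x + 2)) - 1/(14*(x + 1)) + 1/(30*(x - 1)) - 1/(280*(x - 6))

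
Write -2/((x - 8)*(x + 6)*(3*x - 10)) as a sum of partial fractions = 9/(196*(3*x - 10)) - 1/(196*(x + 6)) - 1/(98*(x - 8))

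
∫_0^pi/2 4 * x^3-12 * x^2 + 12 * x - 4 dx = -1 + (-1 + pi/2)^4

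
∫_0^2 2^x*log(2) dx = 3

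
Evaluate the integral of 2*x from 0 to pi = pi^2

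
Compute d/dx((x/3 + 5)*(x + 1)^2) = x^2 + 34*x/3 + 31/3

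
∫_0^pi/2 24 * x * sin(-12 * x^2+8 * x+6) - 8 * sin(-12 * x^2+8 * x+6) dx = -cos(6) + cos(6 - 3*pi^2)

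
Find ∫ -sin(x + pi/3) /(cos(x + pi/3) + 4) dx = log(cos(x + pi/3) + 4) + C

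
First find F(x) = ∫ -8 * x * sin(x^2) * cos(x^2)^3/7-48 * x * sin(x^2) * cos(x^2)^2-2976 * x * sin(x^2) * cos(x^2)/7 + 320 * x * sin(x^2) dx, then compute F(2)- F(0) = -122/7 + 8*cos(4) + 2*cos(4)^2/7 + (-41 + 56*cos(4) + cos(8))^2/28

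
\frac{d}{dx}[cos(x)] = -sin(x)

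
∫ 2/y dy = 2*log(y) + C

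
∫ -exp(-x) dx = exp(-x) + C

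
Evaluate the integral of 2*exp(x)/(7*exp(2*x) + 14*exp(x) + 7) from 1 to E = -2*(E - exp(E))/(7*(1 + E + exp(E) + E*exp(E)))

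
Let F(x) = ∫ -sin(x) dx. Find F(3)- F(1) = cos(3) - cos(1)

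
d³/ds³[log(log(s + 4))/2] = (2*log(s + 4)^2 + 3*log(s + 4) + 2)/(2*s^3*log(s + 4)^3 + 24*s^2*log(s + 4)^3 + 96*s*log(s + 4)^3 + 128*log(s + 4)^3)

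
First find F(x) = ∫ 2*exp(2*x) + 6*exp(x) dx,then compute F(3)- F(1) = -(E + 3)^2 + (3 + exp(3))^2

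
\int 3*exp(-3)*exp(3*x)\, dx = exp(3*x - 3) + C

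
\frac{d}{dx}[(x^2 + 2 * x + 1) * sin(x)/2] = x^2*cos(x)/2 + x*sin(x) + x*cos(x) + sin(x) + cos(x)/2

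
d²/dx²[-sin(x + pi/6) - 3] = sin(x + pi/6)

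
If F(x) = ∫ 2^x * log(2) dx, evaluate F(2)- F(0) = 3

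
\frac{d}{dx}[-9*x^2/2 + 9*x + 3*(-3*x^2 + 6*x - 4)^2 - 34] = 108*x^3 - 324*x^2 + 351*x - 135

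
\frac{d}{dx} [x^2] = 2*x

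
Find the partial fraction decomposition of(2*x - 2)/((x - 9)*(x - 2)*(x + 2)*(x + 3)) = 2/(15*(x + 3)) - 3/(22*(x + 2)) - 1/(70*(x - 2)) + 4/(231*(x - 9))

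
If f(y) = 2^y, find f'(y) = 2^y*log(2)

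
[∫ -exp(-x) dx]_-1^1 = -E + exp(-1)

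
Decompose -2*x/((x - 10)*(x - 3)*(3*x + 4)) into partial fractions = 12/(221*(3*x + 4)) + 6/(91*(x - 3)) - 10/(119*(x - 10))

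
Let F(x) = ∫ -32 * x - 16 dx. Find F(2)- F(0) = -96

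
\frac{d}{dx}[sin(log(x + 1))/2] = cos(log(x + 1))/(2*x + 2)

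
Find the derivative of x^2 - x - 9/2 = 2*x - 1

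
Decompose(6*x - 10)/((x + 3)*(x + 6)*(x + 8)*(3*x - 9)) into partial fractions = 29/(165*(x + 8)) - 23/(81*(x + 6)) + 14/(135*(x + 3)) + 4/(891*(x - 3))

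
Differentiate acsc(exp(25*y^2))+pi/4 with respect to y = -50*y*exp(-25*y^2)/sqrt(1 - exp(-50*y^2))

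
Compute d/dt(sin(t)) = cos(t)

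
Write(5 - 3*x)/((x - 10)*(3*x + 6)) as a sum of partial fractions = -11/(36*(x + 2)) - 25/(36*(x - 10))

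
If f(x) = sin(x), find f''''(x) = sin(x)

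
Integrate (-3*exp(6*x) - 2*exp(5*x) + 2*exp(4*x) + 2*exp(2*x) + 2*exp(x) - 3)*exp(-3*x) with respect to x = ((1 - exp(2*x))^3 - (1 - exp(2*x))^2*exp(x) - exp(4*x) + exp(2*x))*exp(-3*x) + C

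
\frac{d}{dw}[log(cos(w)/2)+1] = -tan(w)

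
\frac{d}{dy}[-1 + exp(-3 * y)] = -3*exp(-3*y)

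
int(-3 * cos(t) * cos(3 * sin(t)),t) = -sin(3*sin(t)) + C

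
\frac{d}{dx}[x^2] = 2*x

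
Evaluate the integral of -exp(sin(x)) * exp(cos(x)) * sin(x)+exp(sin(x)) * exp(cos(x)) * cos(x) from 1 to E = -exp(cos(1) + sin(1)) + exp(cos(E) + sin(E))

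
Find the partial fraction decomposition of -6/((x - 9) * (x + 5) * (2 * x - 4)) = -3/(98*(x + 5)) + 3/(49*(x - 2)) - 3/(98*(x - 9))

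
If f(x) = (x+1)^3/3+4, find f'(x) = x^2 + 2*x + 1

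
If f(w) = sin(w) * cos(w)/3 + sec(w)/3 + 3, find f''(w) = -2*sin(2*w)/3 + 2*tan(w)^2*sec(w)/3 + sec(w)/3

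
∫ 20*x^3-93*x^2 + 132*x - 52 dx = 5*x^4 - 31*x^3 + 66*x^2 - 52*x + C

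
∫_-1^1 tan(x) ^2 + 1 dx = 2*tan(1)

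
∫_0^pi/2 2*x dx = pi^2/4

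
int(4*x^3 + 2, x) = x^4 + 2*x + C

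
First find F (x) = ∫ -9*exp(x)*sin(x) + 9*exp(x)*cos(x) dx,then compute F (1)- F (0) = -9 + 9*E*cos(1)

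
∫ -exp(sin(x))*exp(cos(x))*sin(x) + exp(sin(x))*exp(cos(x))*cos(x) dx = exp(sqrt(2)*sin(x + pi/4)) + C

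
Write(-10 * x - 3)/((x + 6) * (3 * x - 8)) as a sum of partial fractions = -89/(26*(3*x - 8)) - 57/(26*(x + 6))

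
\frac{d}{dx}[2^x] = 2^x*log(2)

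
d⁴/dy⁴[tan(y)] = 24*tan(y)^5 + 40*tan(y)^3 + 16*tan(y)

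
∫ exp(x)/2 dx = exp(x)/2 + C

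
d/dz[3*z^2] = 6*z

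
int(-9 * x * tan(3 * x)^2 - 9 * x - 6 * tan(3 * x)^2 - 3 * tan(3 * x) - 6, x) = (-3*x - 2)*tan(3*x) + C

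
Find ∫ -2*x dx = -x^2 + C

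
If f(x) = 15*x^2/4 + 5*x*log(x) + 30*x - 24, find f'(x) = 15*x/2 + 5*log(x) + 35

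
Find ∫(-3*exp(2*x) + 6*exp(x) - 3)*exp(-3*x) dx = (1 - exp(x))^3*exp(-3*x) + C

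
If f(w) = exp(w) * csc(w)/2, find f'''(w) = (-1 - cos(w)/sin(w) + 3/sin(w)^2 - 3*cos(w)/sin(w)^3)*exp(w)/sin(w)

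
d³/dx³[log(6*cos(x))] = -2*sin(x)/cos(x)^3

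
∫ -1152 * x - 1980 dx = -576*x^2 - 1980*x + C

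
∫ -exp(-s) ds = exp(-s) + C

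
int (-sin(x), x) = cos(x) + C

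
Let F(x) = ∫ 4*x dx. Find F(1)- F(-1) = 0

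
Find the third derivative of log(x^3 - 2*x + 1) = (6*x^6 + 12*x^4 - 42*x^3 + 24*x^2 + 12*x - 10)/(x^9 - 6*x^7 + 3*x^6 + 12*x^5 - 12*x^4 - 5*x^3 + 12*x^2 - 6*x + 1)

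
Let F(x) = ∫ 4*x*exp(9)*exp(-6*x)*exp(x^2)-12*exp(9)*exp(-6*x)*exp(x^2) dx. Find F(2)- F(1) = -2*exp(4) + 2*E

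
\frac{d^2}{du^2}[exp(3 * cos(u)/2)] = 3*(3*sin(u)^2 - 2*cos(u))*exp(3*cos(u)/2)/4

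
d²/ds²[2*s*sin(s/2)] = -s*sin(s/2)/2 + 2*cos(s/2)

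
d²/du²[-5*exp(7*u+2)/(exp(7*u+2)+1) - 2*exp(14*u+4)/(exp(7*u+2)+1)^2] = (-245*exp(7*u + 2) - 392*exp(14*u + 4) + 441*exp(21*u + 6))/(exp(8)*exp(28*u) + 4*exp(6)*exp(21*u) + 6*exp(4)*exp(14*u) + 4*exp(2)*exp(7*u) + 1)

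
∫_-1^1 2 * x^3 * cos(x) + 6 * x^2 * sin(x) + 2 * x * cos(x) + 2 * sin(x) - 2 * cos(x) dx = -4*sin(1)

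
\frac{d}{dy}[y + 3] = 1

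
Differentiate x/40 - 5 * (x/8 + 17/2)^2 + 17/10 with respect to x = -5*x/32 - 53/5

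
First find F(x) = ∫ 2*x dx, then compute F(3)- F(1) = 8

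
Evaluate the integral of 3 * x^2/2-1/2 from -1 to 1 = 0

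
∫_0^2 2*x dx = 4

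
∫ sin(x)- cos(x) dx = -sin(x) - cos(x) + C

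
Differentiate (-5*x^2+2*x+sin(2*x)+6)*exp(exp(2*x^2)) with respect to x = 2*(-10*x^3*exp(2*x^2) + 4*x^2*exp(2*x^2) + 2*x*exp(2*x^2)*sin(2*x) + 12*x*exp(2*x^2) - 5*x + cos(2*x) + 1)*exp(exp(2*x^2))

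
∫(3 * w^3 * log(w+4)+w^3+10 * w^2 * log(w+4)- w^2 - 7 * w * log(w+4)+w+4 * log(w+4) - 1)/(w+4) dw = (w^3 - w^2 + w - 1)*log(w + 4) + C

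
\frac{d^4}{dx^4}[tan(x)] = 24*tan(x)^5 + 40*tan(x)^3 + 16*tan(x)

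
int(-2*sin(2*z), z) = cos(2*z) + C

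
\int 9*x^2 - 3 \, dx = 3*x^3 - 3*x + C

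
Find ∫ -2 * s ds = -s^2 + C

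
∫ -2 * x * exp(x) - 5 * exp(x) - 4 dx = -(2*x + 3)*(exp(x) + 2) + C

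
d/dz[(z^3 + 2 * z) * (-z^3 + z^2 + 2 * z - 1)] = -6*z^5 + 5*z^4 + 3*z^2 + 8*z - 2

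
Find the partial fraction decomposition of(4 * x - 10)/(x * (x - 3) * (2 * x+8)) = -13/(28*(x + 4)) + 1/(21*(x - 3)) + 5/(12*x)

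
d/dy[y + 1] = 1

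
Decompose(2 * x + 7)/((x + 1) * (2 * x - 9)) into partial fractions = 32/(11*(2*x - 9)) - 5/(11*(x + 1))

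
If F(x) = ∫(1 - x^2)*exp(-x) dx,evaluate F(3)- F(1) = -4*exp(-1) + 16*exp(-3)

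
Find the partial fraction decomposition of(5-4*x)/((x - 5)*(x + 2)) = -13/(7*(x + 2)) - 15/(7*(x - 5))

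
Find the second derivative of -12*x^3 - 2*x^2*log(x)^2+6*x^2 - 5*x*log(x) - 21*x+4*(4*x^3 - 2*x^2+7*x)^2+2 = (1920*x^5 - 1280*x^4 + 2880*x^3 - 744*x^2 - 4*x*log(x)^2 - 12*x*log(x) + 400*x - 5)/x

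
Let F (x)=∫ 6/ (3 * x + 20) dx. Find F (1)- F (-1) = -2*log(17) + 2*log(23)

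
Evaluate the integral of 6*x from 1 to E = -3 + 3*exp(2)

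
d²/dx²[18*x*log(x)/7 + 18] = 18/(7*x)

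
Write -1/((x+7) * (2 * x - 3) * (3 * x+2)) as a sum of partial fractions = 9/(247*(3*x + 2)) - 4/(221*(2*x - 3)) - 1/(323*(x + 7))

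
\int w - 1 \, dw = w^2/2 - w + C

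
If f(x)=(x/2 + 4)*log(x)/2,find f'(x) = (x*log(x) + x + 8)/(4*x)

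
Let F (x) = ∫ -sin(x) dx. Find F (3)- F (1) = cos(3) - cos(1)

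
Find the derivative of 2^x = 2^x*log(2)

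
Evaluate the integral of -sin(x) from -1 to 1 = 0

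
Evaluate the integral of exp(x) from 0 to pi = -1 + exp(pi)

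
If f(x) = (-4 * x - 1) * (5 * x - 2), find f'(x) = 3 - 40*x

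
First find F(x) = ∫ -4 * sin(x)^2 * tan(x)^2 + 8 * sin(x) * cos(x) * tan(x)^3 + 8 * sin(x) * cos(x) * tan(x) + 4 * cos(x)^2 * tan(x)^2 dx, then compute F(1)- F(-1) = 8*sin(1)^3/cos(1)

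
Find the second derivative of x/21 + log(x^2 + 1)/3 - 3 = (2 - 2*x^2)/(3*x^4 + 6*x^2 + 3)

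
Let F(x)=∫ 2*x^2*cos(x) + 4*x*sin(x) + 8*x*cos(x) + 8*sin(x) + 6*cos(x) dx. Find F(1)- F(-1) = 16*sin(1)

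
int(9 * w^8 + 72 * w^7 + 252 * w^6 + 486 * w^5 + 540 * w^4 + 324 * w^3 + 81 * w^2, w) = w^9 + 9*w^8 + 36*w^7 + 81*w^6 + 108*w^5 + 81*w^4 + 27*w^3 + C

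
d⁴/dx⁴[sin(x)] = sin(x)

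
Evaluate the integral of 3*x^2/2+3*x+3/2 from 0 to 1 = 7/2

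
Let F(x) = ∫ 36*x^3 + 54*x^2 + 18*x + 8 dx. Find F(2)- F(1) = 296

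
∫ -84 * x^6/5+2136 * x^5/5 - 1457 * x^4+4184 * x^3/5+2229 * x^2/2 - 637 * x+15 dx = -12*x^7/5 + 356*x^6/5 - 1457*x^5/5 + 1046*x^4/5 + 743*x^3/2 - 637*x^2/2 + 15*x + C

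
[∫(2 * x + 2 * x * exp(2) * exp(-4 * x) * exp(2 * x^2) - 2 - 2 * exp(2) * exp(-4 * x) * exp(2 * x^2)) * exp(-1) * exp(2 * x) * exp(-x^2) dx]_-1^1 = -exp(4) + exp(-4)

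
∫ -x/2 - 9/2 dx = -x^2/4 - 9*x/2 + C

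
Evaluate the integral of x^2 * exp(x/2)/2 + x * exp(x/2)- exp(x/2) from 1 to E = -exp(1/2) + (1 + (-1 + E)^2)*exp(E/2)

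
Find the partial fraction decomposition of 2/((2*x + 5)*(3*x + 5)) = 6/(5*(3*x + 5)) - 4/(5*(2*x + 5))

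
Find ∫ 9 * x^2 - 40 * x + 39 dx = 3*x^3 - 20*x^2 + 39*x + C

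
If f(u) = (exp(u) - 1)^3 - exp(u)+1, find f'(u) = 3*exp(3*u) - 6*exp(2*u) + 2*exp(u)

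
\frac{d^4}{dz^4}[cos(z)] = cos(z)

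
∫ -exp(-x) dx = exp(-x) + C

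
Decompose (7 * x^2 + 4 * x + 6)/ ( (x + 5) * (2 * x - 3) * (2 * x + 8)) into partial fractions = 111/(286*(2*x - 3)) + 161/(26*(x + 5)) - 51/(11*(x + 4))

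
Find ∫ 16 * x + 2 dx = 8*x^2 + 2*x + C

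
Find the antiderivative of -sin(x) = cos(x) + C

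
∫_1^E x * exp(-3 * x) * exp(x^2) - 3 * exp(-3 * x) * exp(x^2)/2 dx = -exp(-2)/2 + exp(-3*E + exp(2))/2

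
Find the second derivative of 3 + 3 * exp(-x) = 3*exp(-x)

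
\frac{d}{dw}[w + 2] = 1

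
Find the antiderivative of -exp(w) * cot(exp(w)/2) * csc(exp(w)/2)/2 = csc(exp(w)/2) + C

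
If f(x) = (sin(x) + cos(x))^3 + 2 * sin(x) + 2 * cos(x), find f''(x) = sqrt(2)*(-7*sin(x + pi/4) + 9*cos(3*x + pi/4))/2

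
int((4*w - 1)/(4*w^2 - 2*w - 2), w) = log(2*w^2 - w - 1)/2 + C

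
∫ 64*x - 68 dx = 32*x^2 - 68*x + C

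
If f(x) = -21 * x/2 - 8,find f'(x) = -21/2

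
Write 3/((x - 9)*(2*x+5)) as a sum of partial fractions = -6/(23*(2*x + 5)) + 3/(23*(x - 9))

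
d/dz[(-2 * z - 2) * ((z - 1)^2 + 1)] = -6*z^2 + 4*z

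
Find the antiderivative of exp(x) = exp(x) + C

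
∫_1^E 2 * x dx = -1 + exp(2)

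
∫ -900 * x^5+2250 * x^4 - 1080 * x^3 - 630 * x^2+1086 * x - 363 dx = -150*x^6 + 450*x^5 - 270*x^4 - 210*x^3 + 543*x^2 - 363*x + C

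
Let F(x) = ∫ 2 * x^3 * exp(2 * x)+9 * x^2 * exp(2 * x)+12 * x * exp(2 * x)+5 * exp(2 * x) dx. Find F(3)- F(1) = -8*exp(2) + 64*exp(6)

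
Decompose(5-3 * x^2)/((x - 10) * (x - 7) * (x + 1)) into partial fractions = 1/(44*(x + 1)) + 71/(12*(x - 7)) - 295/(33*(x - 10))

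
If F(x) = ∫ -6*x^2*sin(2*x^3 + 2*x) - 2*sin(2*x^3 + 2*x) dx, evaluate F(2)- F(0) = -1 + cos(20)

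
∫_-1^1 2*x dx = 0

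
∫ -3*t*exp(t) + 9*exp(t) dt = 3*(4 - t)*exp(t) + C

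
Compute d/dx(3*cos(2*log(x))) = -6*sin(2*log(x))/x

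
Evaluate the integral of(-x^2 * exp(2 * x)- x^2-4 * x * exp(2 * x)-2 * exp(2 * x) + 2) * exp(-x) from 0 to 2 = -8*exp(2) + 8*exp(-2)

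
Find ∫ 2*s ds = s^2 + C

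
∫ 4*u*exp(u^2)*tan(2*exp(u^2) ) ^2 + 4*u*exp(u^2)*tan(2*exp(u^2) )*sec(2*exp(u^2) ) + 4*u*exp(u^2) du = tan(2*exp(u^2)) + sec(2*exp(u^2)) + C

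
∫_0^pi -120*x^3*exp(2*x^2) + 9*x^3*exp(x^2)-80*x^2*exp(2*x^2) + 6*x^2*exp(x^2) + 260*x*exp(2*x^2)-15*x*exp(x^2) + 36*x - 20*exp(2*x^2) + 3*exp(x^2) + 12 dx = (4 - 3*pi)*(-2*pi - 4)*(-5*exp(2*pi^2) + 3 + 3*exp(pi^2)/4) - 20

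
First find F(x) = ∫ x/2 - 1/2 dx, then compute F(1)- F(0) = -1/4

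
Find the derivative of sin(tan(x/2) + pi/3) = cos(tan(x/2) + pi/3)/(2*cos(x/2)^2)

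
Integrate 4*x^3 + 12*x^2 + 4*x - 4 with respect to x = x^4 + 4*x^3 + 2*x^2 - 4*x + C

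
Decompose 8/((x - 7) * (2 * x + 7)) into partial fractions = -16/(21*(2*x + 7)) + 8/(21*(x - 7))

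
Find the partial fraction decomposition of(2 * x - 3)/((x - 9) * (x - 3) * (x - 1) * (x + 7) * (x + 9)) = -7/(1440*(x + 9)) + 17/(2560*(x + 7)) - 1/(1280*(x - 1)) - 1/(480*(x - 3)) + 5/(4608*(x - 9))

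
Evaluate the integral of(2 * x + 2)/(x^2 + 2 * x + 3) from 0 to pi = -log(3) + log(2 + (1 + pi)^2)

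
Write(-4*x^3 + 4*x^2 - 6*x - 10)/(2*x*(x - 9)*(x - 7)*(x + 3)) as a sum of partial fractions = -19/(90*(x + 3)) + 307/(70*(x - 7)) - 166/(27*(x - 9)) - 5/(189*x)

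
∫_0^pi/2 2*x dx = pi^2/4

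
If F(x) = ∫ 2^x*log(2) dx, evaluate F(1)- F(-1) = 3/2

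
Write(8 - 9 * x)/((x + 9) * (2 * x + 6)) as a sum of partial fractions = -89/(12*(x + 9)) + 35/(12*(x + 3))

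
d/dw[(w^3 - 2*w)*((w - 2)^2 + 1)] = 5*w^4 - 16*w^3 + 9*w^2 + 16*w - 10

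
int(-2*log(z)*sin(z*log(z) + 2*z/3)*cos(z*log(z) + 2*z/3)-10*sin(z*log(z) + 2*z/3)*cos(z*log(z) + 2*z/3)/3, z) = cos(z*(log(z) + 2/3))^2 + C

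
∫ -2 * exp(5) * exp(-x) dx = 2*exp(5 - x) + C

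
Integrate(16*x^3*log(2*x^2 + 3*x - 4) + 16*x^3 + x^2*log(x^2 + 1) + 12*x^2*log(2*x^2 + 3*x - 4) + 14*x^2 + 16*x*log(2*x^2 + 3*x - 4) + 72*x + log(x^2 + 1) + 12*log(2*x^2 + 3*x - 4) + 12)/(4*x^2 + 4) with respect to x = (x + 28)*log(x^2 + 1)/4 + (2*x^2 + 3*x - 4)*log(2*x^2 + 3*x - 4) + C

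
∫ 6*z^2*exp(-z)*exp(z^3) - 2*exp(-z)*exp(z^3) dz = 2*exp(z*(z^2 - 1)) + C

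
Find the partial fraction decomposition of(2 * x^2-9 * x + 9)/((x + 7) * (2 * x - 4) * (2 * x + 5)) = -88/(81*(2*x + 5)) + 85/(81*(x + 7)) - 1/(162*(x - 2))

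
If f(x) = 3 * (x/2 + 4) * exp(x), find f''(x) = 3*x*exp(x)/2 + 15*exp(x)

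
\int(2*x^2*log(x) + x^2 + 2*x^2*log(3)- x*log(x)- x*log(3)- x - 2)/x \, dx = -(-x^2 + x + 2)*log(3*x) + C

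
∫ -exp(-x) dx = exp(-x) + C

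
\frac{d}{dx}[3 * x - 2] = 3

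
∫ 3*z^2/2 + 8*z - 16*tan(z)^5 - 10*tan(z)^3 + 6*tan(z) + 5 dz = z^3/2 + 4*z^2 + 5*z - 4*tan(z)^4 + 3*tan(z)^2 + C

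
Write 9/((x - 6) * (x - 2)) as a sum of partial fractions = -9/(4*(x - 2)) + 9/(4*(x - 6))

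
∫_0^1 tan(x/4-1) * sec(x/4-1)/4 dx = -sec(1) + sec(3/4)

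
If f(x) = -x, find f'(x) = -1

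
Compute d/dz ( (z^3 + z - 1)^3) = 9*z^8 + 21*z^6 - 18*z^5 + 15*z^4 - 24*z^3 + 12*z^2 - 6*z + 3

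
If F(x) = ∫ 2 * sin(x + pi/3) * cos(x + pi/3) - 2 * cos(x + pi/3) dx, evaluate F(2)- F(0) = -(-1 + sqrt(3)/2)^2 + (-1 + sin(pi/3 + 2))^2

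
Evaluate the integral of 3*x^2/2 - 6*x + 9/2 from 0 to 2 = 1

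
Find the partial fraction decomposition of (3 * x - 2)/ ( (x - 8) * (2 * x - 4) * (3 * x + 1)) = -27/(350*(3*x + 1)) - 1/(21*(x - 2)) + 11/(150*(x - 8))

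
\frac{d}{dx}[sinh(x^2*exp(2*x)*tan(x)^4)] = 2*x*(2*x*tan(x)^2 + x*tan(x) + 2*x + tan(x))*exp(2*x)*tan(x)^3*cosh(x^2*exp(2*x)*tan(x)^4)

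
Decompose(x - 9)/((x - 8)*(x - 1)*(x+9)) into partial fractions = -9/(85*(x + 9)) + 4/(35*(x - 1)) - 1/(119*(x - 8))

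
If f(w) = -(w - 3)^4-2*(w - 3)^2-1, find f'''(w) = 72 - 24*w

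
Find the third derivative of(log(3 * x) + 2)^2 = (4*log(x) + 2 + 4*log(3))/x^3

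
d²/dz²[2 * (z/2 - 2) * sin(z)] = -z*sin(z) + 4*sin(z) + 2*cos(z)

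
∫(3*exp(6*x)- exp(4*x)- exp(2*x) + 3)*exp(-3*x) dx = -2*sinh(x) + 2*sinh(3*x) + C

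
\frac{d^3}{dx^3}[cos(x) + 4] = sin(x)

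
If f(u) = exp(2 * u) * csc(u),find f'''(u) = (2 - 11*cos(u)/sin(u) + 12/sin(u)^2 - 6*cos(u)/sin(u)^3)*exp(2*u)/sin(u)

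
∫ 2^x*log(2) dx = 2^x + C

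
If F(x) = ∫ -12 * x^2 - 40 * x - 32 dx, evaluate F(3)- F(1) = -328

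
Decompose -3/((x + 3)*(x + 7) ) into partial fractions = 3/(4*(x + 7)) - 3/(4*(x + 3))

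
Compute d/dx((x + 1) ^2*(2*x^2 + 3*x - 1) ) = 8*x^3 + 21*x^2 + 14*x + 1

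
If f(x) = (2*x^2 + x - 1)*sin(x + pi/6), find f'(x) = 2*x^2*cos(x + pi/6) + 4*x*sin(x + pi/6) + x*cos(x + pi/6) - sqrt(2)*cos(x + 5*pi/12)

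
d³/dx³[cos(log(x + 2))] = (-sin(log(x + 2)) + 3*cos(log(x + 2)))/(x^3 + 6*x^2 + 12*x + 8)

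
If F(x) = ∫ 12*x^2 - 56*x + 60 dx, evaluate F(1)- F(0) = 36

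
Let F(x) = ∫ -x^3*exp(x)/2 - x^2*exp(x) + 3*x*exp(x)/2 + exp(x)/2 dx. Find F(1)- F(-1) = -exp(-1)/2 + E/2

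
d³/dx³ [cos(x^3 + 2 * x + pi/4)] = 27*x^6*sin(x^3 + 2*x + pi/4) + 54*x^4*sin(x^3 + 2*x + pi/4) - 54*x^3*cos(x^3 + 2*x + pi/4) + 36*x^2*sin(x^3 + 2*x + pi/4) - 36*x*cos(x^3 + 2*x + pi/4) + 2*sin(x^3 + 2*x + pi/4)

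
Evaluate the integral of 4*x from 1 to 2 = 6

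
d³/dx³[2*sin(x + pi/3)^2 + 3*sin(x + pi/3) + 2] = -3*cos(x + pi/3) - 8*cos(2*x + pi/6)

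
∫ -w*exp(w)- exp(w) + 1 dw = w*(1 - exp(w)) + C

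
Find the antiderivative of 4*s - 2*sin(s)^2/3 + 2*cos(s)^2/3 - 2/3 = 2*s^2 - 2*s/3 + sin(2*s)/3 + C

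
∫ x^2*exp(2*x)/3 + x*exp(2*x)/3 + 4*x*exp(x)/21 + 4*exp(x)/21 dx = x*(7*x*exp(x) + 8)*exp(x)/42 + C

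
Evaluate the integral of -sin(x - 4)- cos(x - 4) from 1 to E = -sin(3) + cos(4 - E) + sin(4 - E) - cos(3)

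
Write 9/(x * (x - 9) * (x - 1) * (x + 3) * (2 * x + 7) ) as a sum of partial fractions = 16/(175*(2*x + 7)) - 1/(16*(x + 3)) - 1/(32*(x - 1)) + 1/(2400*(x - 9)) + 1/(21*x)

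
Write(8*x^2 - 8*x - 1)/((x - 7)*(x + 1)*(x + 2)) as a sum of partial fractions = 47/(9*(x + 2)) - 15/(8*(x + 1)) + 335/(72*(x - 7))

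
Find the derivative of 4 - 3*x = -3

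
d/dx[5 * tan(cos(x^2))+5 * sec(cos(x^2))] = -10*x*(sin(cos(x^2)) + 1)*sin(x^2)/cos(cos(x^2))^2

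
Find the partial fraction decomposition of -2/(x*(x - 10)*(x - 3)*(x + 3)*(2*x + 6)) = 5/(2028*(x + 3)) + 1/(234*(x + 3)^2) + 1/(756*(x - 3)) - 1/(11830*(x - 10)) - 1/(270*x)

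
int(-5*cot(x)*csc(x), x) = 5*csc(x) + C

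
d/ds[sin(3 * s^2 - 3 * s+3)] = 3*(2*s - 1)*cos(3*s^2 - 3*s + 3)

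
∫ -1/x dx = -log(x) + C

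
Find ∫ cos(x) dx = sin(x) + C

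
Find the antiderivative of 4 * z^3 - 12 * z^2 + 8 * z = z^4 - 4*z^3 + 4*z^2 + C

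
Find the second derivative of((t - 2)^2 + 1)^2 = 12*t^2 - 48*t + 52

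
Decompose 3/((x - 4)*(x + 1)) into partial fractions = -3/(5*(x + 1)) + 3/(5*(x - 4))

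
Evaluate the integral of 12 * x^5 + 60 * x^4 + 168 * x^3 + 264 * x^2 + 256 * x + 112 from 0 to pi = -56 + 2*(1 + pi)^2 + 2*(2 + (1 + pi)^2)^3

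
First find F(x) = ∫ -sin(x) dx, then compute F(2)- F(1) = -cos(1) + cos(2)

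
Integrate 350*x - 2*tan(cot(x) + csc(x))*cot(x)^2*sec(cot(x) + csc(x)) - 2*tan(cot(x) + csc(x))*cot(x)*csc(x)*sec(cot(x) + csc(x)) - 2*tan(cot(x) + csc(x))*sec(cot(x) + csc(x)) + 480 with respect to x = 175*x^2 + 480*x + 2*sec(cot(x) + csc(x)) + C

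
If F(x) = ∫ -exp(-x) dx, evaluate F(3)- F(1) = -exp(-1) + exp(-3)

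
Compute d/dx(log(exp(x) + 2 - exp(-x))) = (exp(2*x) + 1)/(exp(2*x) + 2*exp(x) - 1)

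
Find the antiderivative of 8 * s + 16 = 4*s^2 + 16*s + C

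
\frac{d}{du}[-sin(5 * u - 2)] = -5*cos(5*u - 2)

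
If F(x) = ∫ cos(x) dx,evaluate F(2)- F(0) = sin(2)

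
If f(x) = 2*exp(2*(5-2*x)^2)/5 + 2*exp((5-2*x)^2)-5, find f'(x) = 16*x*exp(4*x^2 - 20*x + 25) + 32*x*exp(8*x^2 - 40*x + 50)/5 - 40*exp(4*x^2 - 20*x + 25) - 16*exp(8*x^2 - 40*x + 50)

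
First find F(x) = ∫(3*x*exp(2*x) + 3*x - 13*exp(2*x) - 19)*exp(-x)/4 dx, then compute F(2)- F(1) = -5*exp(2)/2 - 13*exp(-1)/4 + 5*exp(-2)/2 + 13*E/4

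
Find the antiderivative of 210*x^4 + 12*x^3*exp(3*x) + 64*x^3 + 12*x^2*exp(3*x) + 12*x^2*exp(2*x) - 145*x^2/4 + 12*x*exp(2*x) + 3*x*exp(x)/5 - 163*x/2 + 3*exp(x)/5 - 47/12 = 4*x^3*exp(3*x) + 6*x^2*exp(2*x) + 3*x*exp(x)/5 + (21*x^2 + x - 9)*(24*x^3 + 8*x^2 + 3*x - 20)/12 + C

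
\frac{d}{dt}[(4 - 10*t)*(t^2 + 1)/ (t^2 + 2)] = (-10*t^4 - 50*t^2 + 8*t - 20)/(t^4 + 4*t^2 + 4)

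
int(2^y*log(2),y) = 2^y + C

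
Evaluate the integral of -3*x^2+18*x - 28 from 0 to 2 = -28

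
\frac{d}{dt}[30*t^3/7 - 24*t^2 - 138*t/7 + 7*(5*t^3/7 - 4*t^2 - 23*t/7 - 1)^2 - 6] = 150*t^5/7 - 200*t^4 + 2216*t^3/7 + 3744*t^2/7 + 1506*t/7 + 184/7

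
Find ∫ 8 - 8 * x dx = -4*x^2 + 8*x + C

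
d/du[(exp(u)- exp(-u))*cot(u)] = (exp(2*u)/tan(u) - exp(2*u)/sin(u)^2 + 1/tan(u) + sin(u)^(-2))*exp(-u)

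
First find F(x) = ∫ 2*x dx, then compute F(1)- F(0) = 1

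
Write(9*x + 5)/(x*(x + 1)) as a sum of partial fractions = 4/(x + 1) + 5/x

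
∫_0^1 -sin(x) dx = -1 + cos(1)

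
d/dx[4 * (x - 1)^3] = 12*x^2 - 24*x + 12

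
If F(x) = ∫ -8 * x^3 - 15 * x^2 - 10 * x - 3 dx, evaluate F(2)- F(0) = -98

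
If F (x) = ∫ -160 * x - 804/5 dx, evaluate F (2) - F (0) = -3208/5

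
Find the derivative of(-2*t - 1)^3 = -24*t^2 - 24*t - 6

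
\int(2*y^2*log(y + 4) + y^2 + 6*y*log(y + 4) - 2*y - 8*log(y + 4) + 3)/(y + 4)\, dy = ((y - 1)^2 + 2)*log(y + 4) + C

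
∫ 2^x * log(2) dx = 2^x + C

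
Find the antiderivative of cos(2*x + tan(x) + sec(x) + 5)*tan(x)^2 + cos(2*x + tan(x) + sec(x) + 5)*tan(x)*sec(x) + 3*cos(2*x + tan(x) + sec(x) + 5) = sin(2*x + tan(x) + sec(x) + 5) + C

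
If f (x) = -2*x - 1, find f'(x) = -2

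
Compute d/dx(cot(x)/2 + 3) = -1/(2*sin(x)^2)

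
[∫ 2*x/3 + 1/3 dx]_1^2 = 4/3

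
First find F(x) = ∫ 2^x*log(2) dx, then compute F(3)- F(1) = 6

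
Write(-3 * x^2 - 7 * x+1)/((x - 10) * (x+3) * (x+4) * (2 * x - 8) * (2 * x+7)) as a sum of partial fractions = 2/(9*(2*x + 7)) - 19/(224*(x + 4)) - 5/(182*(x + 3)) + 5/(672*(x - 4)) - 41/(6552*(x - 10))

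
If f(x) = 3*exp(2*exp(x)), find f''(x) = 6*exp(x + 2*exp(x)) + 12*exp(2*x + 2*exp(x))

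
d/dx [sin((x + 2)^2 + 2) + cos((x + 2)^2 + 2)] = -2*x*sin(x^2 + 4*x + 6) + 2*x*cos(x^2 + 4*x + 6) - 4*sin(x^2 + 4*x + 6) + 4*cos(x^2 + 4*x + 6)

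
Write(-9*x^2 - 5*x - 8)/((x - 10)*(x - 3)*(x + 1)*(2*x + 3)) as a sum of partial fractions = 166/(207*(2*x + 3)) - 3/(11*(x + 1)) + 26/(63*(x - 3)) - 958/(1771*(x - 10))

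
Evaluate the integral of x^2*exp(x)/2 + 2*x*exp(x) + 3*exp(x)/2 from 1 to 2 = -2*E + 9*exp(2)/2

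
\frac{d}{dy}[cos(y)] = -sin(y)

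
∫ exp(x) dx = exp(x) + C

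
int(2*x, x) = x^2 + C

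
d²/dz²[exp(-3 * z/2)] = 9*exp(-3*z/2)/4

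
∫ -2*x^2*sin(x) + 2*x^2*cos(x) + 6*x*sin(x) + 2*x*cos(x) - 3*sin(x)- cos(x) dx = sqrt(2)*(2*x^2 - 2*x + 1)*sin(x + pi/4) + C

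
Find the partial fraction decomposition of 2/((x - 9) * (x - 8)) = -2/(x - 8) + 2/(x - 9)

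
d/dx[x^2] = 2*x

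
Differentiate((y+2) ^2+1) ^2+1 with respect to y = 4*y^3 + 24*y^2 + 52*y + 40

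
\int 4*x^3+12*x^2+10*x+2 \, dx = x^4 + 4*x^3 + 5*x^2 + 2*x + C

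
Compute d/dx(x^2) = 2*x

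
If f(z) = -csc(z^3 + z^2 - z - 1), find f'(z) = 2*(3*z^2 + 2*z - 1)*cos(z^3 + z^2 - z - 1)/(1 - cos(2*z^3 + 2*z^2 - 2*z - 2))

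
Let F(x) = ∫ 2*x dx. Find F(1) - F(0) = 1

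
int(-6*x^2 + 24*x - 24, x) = -2*x^3 + 12*x^2 - 24*x + C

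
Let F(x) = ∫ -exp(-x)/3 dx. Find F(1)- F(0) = -1/3 + exp(-1)/3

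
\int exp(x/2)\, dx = 2*exp(x/2) + C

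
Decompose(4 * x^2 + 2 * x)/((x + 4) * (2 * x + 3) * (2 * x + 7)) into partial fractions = -21/(2*x + 7) + 3/(5*(2*x + 3)) + 56/(5*(x + 4))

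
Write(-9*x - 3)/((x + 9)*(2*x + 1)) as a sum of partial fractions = 3/(17*(2*x + 1)) - 78/(17*(x + 9))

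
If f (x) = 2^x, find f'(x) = 2^x*log(2)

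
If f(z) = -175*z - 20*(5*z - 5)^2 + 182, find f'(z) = 825 - 1000*z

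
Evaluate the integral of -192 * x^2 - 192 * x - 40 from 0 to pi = (-4*pi - 2)^3 + 8 + 8*pi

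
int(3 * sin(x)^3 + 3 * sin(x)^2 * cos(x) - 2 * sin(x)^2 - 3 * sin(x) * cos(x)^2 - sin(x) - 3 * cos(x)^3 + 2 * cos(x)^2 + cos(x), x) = (-sqrt(2)*sin(2*x) + 2*sin(x + pi/4))*sin(x + pi/4) + C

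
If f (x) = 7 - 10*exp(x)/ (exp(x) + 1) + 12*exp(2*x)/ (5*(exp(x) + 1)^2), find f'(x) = (-26*exp(2*x) - 50*exp(x))/(5*exp(3*x) + 15*exp(2*x) + 15*exp(x) + 5)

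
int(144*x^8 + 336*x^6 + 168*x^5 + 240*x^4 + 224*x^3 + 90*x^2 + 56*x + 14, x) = 16*x^9 + 48*x^7 + 28*x^6 + 48*x^5 + 56*x^4 + 30*x^3 + 28*x^2 + 14*x + C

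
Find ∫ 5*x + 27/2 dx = 5*x^2/2 + 27*x/2 + C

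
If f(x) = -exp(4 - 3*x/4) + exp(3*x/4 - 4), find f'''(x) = (27*exp(3*x/2 - 8) + 27)*exp(4 - 3*x/4)/64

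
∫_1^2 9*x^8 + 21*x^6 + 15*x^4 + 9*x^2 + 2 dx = 1008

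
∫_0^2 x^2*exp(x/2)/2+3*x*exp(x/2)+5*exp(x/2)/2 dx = -1 + 9*E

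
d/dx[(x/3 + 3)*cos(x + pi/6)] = -x*sin(x + pi/6)/3 - 3*sin(x + pi/6) + cos(x + pi/6)/3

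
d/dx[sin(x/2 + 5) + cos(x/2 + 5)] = sqrt(2)*cos(x/2 + pi/4 + 5)/2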